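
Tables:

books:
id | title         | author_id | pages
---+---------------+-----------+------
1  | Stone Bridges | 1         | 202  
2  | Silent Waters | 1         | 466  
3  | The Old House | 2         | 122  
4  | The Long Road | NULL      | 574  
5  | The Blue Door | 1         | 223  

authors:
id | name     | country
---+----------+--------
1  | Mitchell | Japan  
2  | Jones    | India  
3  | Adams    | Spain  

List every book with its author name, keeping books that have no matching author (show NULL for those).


LEFT JOIN keeps every row from books (the left table); where author_id has no match in authors, the author columns become NULL. Walk through each book:
  - book 1 (Stone Bridges): author_id=1 -> matches Mitchell
  - book 2 (Silent Waters): author_id=1 -> matches Mitchell
  - book 3 (The Old House): author_id=2 -> matches Jones
  - book 4 (The Long Road): author_id=NULL, no match -> kept with NULL
  - book 5 (The Blue Door): author_id=1 -> matches Mitchell
All 5 rows appear; 1 has NULL author.

SQL:
SELECT a.title, b.name AS author
FROM books a
LEFT JOIN authors b ON a.author_id = b.id

Result:
title         | author  
--------------+---------
Stone Bridges | Mitchell
Silent Waters | Mitchell
The Old House | Jones   
The Long Road | NULL    
The Blue Door | Mitchell


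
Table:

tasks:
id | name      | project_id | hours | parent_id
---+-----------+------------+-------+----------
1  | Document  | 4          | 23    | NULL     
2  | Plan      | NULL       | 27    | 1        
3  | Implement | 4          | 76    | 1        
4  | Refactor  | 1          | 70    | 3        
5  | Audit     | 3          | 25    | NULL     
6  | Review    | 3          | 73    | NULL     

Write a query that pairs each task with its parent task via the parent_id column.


This is a self-join: tasks is joined to a second copy of itself, matching each row's parent_id to another row's id. Use LEFT JOIN so rows with parent_id=NULL are kept.
  - task 1 (Document): parent_id=NULL -> NULL
  - task 2 (Plan): parent_id=1 -> Document
  - task 3 (Implement): parent_id=1 -> Document
  - task 4 (Refactor): parent_id=3 -> Implement
  - task 5 (Audit): parent_id=NULL -> NULL
  - task 6 (Review): parent_id=NULL -> NULL

SQL:
SELECT a.name AS item, b.name AS parent
FROM tasks a
LEFT JOIN tasks b ON a.parent_id = b.id

Result:
item      | parent   
----------+----------
Document  | NULL     
Plan      | Document 
Implement | Document 
Refactor  | Implement
Audit     | NULL     
Review    | NULL     


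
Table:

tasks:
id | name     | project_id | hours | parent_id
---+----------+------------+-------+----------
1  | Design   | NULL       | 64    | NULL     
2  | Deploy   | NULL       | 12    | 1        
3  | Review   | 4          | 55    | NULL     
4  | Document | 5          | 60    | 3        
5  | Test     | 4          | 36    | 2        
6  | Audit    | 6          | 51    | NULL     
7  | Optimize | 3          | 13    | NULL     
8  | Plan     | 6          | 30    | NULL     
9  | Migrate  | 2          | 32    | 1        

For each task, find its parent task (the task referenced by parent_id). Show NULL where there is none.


This is a self-join: tasks is joined to a second copy of itself, matching each row's parent_id to another row's id. Use LEFT JOIN so rows with parent_id=NULL are kept.
  - task 1 (Design): parent_id=NULL -> NULL
  - task 2 (Deploy): parent_id=1 -> Design
  - task 3 (Review): parent_id=NULL -> NULL
  - task 4 (Document): parent_id=3 -> Review
  - task 5 (Test): parent_id=2 -> Deploy
  - task 6 (Audit): parent_id=NULL -> NULL
  - task 7 (Optimize): parent_id=NULL -> NULL
  - task 8 (Plan): parent_id=NULL -> NULL
  - task 9 (Migrate): parent_id=1 -> Design

SQL:
SELECT a.name AS item, b.name AS parent
FROM tasks a
LEFT JOIN tasks b ON a.parent_id = b.id

Result:
item     | parent
---------+-------
Design   | NULL  
Deploy   | Design
Review   | NULL  
Document | Review
Test     | Deploy
Audit    | NULL  
Optimize | NULL  
Plan     | NULL  
Migrate  | Design


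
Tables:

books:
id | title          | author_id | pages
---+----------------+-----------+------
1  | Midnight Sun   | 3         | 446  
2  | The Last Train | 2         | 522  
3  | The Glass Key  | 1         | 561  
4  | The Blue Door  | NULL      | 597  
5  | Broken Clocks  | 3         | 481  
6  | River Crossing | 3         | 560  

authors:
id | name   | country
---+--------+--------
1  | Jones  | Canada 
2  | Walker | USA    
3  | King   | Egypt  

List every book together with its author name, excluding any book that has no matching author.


INNER JOIN keeps only books rows whose author_id matches an id in authors. Walk through each book:
  - book 1 (Midnight Sun): author_id=3 -> matches King
  - book 2 (The Last Train): author_id=2 -> matches Walker
  - book 3 (The Glass Key): author_id=1 -> matches Jones
  - book 4 (The Blue Door): author_id=NULL, no match -> dropped
  - book 5 (Broken Clocks): author_id=3 -> matches King
  - book 6 (River Crossing): author_id=3 -> matches King
So 1 of 6 rows is dropped.

SQL:
SELECT a.title, b.name AS author
FROM books a
INNER JOIN authors b ON a.author_id = b.id

Result:
title          | author
---------------+-------
Midnight Sun   | King  
The Last Train | Walker
The Glass Key  | Jones 
Broken Clocks  | King  
River Crossing | King  


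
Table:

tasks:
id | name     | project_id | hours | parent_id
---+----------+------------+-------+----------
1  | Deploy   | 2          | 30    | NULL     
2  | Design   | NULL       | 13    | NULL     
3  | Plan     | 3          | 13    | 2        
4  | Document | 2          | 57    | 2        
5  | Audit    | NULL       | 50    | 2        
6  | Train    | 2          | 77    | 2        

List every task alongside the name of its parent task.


This is a self-join: tasks is joined to a second copy of itself, matching each row's parent_id to another row's id. Use LEFT JOIN so rows with parent_id=NULL are kept.
  - task 1 (Deploy): parent_id=NULL -> NULL
  - task 2 (Design): parent_id=NULL -> NULL
  - task 3 (Plan): parent_id=2 -> Design
  - task 4 (Document): parent_id=2 -> Design
  - task 5 (Audit): parent_id=2 -> Design
  - task 6 (Train): parent_id=2 -> Design

SQL:
SELECT a.name AS item, b.name AS parent
FROM tasks a
LEFT JOIN tasks b ON a.parent_id = b.id

Result:
item     | parent
---------+-------
Deploy   | NULL  
Design   | NULL  
Plan     | Design
Document | Design
Audit    | Design
Train    | Design


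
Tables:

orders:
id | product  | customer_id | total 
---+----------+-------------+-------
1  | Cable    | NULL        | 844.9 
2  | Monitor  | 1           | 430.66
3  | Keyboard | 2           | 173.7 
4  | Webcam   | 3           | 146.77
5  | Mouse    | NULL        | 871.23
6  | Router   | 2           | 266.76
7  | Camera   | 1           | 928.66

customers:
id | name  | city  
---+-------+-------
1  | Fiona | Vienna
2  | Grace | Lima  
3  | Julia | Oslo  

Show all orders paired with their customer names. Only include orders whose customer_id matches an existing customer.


INNER JOIN keeps only orders rows whose customer_id matches an id in customers. Walk through each order:
  - order 1 (Cable): customer_id=NULL, no match -> dropped
  - order 2 (Monitor): customer_id=1 -> matches Fiona
  - order 3 (Keyboard): customer_id=2 -> matches Grace
  - order 4 (Webcam): customer_id=3 -> matches Julia
  - order 5 (Mouse): customer_id=NULL, no match -> dropped
  - order 6 (Router): customer_id=2 -> matches Grace
  - order 7 (Camera): customer_id=1 -> matches Fiona
So 2 of 7 rows are dropped.

SQL:
SELECT a.product, b.name AS customer
FROM orders a
INNER JOIN customers b ON a.customer_id = b.id

Result:
product  | customer
---------+---------
Monitor  | Fiona   
Keyboard | Grace   
Webcam   | Julia   
Router   | Grace   
Camera   | Fiona   


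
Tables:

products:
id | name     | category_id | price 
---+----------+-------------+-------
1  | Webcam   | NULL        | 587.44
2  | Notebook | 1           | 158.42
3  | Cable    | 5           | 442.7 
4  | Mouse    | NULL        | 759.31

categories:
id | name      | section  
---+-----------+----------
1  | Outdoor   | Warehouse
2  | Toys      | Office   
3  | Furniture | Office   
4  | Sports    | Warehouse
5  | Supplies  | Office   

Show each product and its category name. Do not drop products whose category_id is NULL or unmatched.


LEFT JOIN keeps every row from products (the left table); where category_id has no match in categories, the category columns become NULL. Walk through each product:
  - product 1 (Webcam): category_id=NULL, no match -> kept with NULL
  - product 2 (Notebook): category_id=1 -> matches Outdoor
  - product 3 (Cable): category_id=5 -> matches Supplies
  - product 4 (Mouse): category_id=NULL, no match -> kept with NULL
All 4 rows appear; 2 have NULL category.

SQL:
SELECT a.name, b.name AS category
FROM products a
LEFT JOIN categories b ON a.category_id = b.id

Result:
name     | category
---------+---------
Webcam   | NULL    
Notebook | Outdoor 
Cable    | Supplies
Mouse    | NULL    


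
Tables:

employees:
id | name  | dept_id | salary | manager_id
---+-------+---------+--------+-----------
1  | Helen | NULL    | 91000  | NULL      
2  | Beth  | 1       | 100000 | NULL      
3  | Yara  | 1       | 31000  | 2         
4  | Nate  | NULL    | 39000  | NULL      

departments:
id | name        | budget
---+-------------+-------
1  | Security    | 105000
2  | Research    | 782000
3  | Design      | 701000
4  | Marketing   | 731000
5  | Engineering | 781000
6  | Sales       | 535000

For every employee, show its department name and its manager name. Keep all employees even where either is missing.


Two LEFT JOINs from the same base table employees: one to departments via dept_id, one to employees itself via manager_id. Both are LEFT so every employee is preserved.
Match against departments:
  - employee 1 (Helen): dept_id=NULL, no match -> kept with NULL
  - employee 2 (Beth): dept_id=1 -> matches Security
  - employee 3 (Yara): dept_id=1 -> matches Security
  - employee 4 (Nate): dept_id=NULL, no match -> kept with NULL
Match against employees (self):
  - employee 1 (Helen): manager_id=NULL -> NULL
  - employee 2 (Beth): manager_id=NULL -> NULL
  - employee 3 (Yara): manager_id=2 -> Beth
  - employee 4 (Nate): manager_id=NULL -> NULL

SQL:
SELECT a.name, b.name AS department, c.name AS manager
FROM employees a
LEFT JOIN departments b ON a.dept_id = b.id
LEFT JOIN employees c ON a.manager_id = c.id

Result:
name  | department | manager
------+------------+--------
Helen | NULL       | NULL   
Beth  | Security   | NULL   
Yara  | Security   | Beth   
Nate  | NULL       | NULL   


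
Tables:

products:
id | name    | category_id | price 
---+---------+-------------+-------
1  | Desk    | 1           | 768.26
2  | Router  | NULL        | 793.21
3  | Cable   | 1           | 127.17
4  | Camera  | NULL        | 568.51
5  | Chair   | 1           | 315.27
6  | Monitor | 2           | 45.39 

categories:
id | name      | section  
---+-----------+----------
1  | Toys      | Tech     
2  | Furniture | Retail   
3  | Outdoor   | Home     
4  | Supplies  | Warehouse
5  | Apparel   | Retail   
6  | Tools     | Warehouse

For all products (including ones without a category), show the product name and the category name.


LEFT JOIN keeps every row from products (the left table); where category_id has no match in categories, the category columns become NULL. Walk through each product:
  - product 1 (Desk): category_id=1 -> matches Toys
  - product 2 (Router): category_id=NULL, no match -> kept with NULL
  - product 3 (Cable): category_id=1 -> matches Toys
  - product 4 (Camera): category_id=NULL, no match -> kept with NULL
  - product 5 (Chair): category_id=1 -> matches Toys
  - product 6 (Monitor): category_id=2 -> matches Furniture
All 6 rows appear; 2 have NULL category.

SQL:
SELECT a.name, b.name AS category
FROM products a
LEFT JOIN categories b ON a.category_id = b.id

Result:
name    | category 
--------+----------
Desk    | Toys     
Router  | NULL     
Cable   | Toys     
Camera  | NULL     
Chair   | Toys     
Monitor | Furniture


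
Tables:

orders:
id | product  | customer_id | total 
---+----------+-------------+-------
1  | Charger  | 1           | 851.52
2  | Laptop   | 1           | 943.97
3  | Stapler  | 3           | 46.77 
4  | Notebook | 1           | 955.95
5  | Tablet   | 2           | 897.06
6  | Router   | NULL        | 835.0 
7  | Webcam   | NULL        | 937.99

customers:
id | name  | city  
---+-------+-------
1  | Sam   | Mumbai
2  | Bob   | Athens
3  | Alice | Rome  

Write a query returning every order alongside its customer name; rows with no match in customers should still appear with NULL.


LEFT JOIN keeps every row from orders (the left table); where customer_id has no match in customers, the customer columns become NULL. Walk through each order:
  - order 1 (Charger): customer_id=1 -> matches Sam
  - order 2 (Laptop): customer_id=1 -> matches Sam
  - order 3 (Stapler): customer_id=3 -> matches Alice
  - order 4 (Notebook): customer_id=1 -> matches Sam
  - order 5 (Tablet): customer_id=2 -> matches Bob
  - order 6 (Router): customer_id=NULL, no match -> kept with NULL
  - order 7 (Webcam): customer_id=NULL, no match -> kept with NULL
All 7 rows appear; 2 have NULL customer.

SQL:
SELECT a.product, b.name AS customer
FROM orders a
LEFT JOIN customers b ON a.customer_id = b.id

Result:
product  | customer
---------+---------
Charger  | Sam     
Laptop   | Sam     
Stapler  | Alice   
Notebook | Sam     
Tablet   | Bob     
Router   | NULL    
Webcam   | NULL    


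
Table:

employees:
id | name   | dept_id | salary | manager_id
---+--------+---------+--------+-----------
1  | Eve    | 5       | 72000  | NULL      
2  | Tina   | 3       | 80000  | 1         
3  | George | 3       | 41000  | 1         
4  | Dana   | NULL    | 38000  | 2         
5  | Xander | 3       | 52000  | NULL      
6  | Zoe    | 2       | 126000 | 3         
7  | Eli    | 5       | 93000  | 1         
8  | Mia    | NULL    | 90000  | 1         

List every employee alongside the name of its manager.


This is a self-join: employees is joined to a second copy of itself, matching each row's manager_id to another row's id. Use LEFT JOIN so rows with manager_id=NULL are kept.
  - employee 1 (Eve): manager_id=NULL -> NULL
  - employee 2 (Tina): manager_id=1 -> Eve
  - employee 3 (George): manager_id=1 -> Eve
  - employee 4 (Dana): manager_id=2 -> Tina
  - employee 5 (Xander): manager_id=NULL -> NULL
  - employee 6 (Zoe): manager_id=3 -> George
  - employee 7 (Eli): manager_id=1 -> Eve
  - employee 8 (Mia): manager_id=1 -> Eve

SQL:
SELECT a.name AS item, b.name AS manager
FROM employees a
LEFT JOIN employees b ON a.manager_id = b.id

Result:
item   | manager
-------+--------
Eve    | NULL   
Tina   | Eve    
George | Eve    
Dana   | Tina   
Xander | NULL   
Zoe    | George 
Eli    | Eve    
Mia    | Eve    


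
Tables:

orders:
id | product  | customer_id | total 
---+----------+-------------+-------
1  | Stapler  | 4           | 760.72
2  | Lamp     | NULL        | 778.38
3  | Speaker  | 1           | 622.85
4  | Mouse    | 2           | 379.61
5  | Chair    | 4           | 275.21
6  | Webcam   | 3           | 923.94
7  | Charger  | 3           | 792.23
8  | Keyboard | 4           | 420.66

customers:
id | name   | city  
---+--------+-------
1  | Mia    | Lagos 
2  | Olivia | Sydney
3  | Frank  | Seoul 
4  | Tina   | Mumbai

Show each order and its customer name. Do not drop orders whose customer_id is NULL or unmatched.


LEFT JOIN keeps every row from orders (the left table); where customer_id has no match in customers, the customer columns become NULL. Walk through each order:
  - order 1 (Stapler): customer_id=4 -> matches Tina
  - order 2 (Lamp): customer_id=NULL, no match -> kept with NULL
  - order 3 (Speaker): customer_id=1 -> matches Mia
  - order 4 (Mouse): customer_id=2 -> matches Olivia
  - order 5 (Chair): customer_id=4 -> matches Tina
  - order 6 (Webcam): customer_id=3 -> matches Frank
  - order 7 (Charger): customer_id=3 -> matches Frank
  - order 8 (Keyboard): customer_id=4 -> matches Tina
All 8 rows appear; 1 has NULL customer.

SQL:
SELECT a.product, b.name AS customer
FROM orders a
LEFT JOIN customers b ON a.customer_id = b.id

Result:
product  | customer
---------+---------
Stapler  | Tina    
Lamp     | NULL    
Speaker  | Mia     
Mouse    | Olivia  
Chair    | Tina    
Webcam   | Frank   
Charger  | Frank   
Keyboard | Tina    


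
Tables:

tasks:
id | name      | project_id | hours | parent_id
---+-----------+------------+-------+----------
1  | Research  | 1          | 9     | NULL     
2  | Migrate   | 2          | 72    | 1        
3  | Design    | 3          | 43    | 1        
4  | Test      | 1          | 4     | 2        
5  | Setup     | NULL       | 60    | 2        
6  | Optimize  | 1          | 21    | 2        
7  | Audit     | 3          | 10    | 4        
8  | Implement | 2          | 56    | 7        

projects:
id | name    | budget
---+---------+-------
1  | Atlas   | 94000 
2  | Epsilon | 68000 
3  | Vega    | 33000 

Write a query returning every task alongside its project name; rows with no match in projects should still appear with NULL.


LEFT JOIN keeps every row from tasks (the left table); where project_id has no match in projects, the project columns become NULL. Walk through each task:
  - task 1 (Research): project_id=1 -> matches Atlas
  - task 2 (Migrate): project_id=2 -> matches Epsilon
  - task 3 (Design): project_id=3 -> matches Vega
  - task 4 (Test): project_id=1 -> matches Atlas
  - task 5 (Setup): project_id=NULL, no match -> kept with NULL
  - task 6 (Optimize): project_id=1 -> matches Atlas
  - task 7 (Audit): project_id=3 -> matches Vega
  - task 8 (Implement): project_id=2 -> matches Epsilon
All 8 rows appear; 1 has NULL project.

SQL:
SELECT a.name, b.name AS project
FROM tasks a
LEFT JOIN projects b ON a.project_id = b.id

Result:
name      | project
----------+--------
Research  | Atlas  
Migrate   | Epsilon
Design    | Vega   
Test      | Atlas  
Setup     | NULL   
Optimize  | Atlas  
Audit     | Vega   
Implement | Epsilon


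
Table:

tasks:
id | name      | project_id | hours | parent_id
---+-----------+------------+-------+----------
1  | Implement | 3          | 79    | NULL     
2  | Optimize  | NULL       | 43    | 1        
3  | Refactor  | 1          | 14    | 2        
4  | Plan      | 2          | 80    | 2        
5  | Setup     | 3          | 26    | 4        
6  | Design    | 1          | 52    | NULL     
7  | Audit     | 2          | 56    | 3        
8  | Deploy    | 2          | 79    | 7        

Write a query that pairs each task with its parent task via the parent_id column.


This is a self-join: tasks is joined to a second copy of itself, matching each row's parent_id to another row's id. Use LEFT JOIN so rows with parent_id=NULL are kept.
  - task 1 (Implement): parent_id=NULL -> NULL
  - task 2 (Optimize): parent_id=1 -> Implement
  - task 3 (Refactor): parent_id=2 -> Optimize
  - task 4 (Plan): parent_id=2 -> Optimize
  - task 5 (Setup): parent_id=4 -> Plan
  - task 6 (Design): parent_id=NULL -> NULL
  - task 7 (Audit): parent_id=3 -> Refactor
  - task 8 (Deploy): parent_id=7 -> Audit

SQL:
SELECT a.name AS item, b.name AS parent
FROM tasks a
LEFT JOIN tasks b ON a.parent_id = b.id

Result:
item      | parent   
----------+----------
Implement | NULL     
Optimize  | Implement
Refactor  | Optimize 
Plan      | Optimize 
Setup     | Plan     
Design    | NULL     
Audit     | Refactor 
Deploy    | Audit    


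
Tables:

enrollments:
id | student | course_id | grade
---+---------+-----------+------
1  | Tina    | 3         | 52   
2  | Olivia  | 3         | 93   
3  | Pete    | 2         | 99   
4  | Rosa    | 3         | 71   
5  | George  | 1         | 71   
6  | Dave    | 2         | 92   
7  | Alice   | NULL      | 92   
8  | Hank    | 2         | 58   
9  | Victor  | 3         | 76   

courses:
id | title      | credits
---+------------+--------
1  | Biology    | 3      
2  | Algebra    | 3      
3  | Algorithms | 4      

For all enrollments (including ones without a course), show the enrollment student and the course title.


LEFT JOIN keeps every row from enrollments (the left table); where course_id has no match in courses, the course columns become NULL. Walk through each enrollment:
  - enrollment 1 (Tina): course_id=3 -> matches Algorithms
  - enrollment 2 (Olivia): course_id=3 -> matches Algorithms
  - enrollment 3 (Pete): course_id=2 -> matches Algebra
  - enrollment 4 (Rosa): course_id=3 -> matches Algorithms
  - enrollment 5 (George): course_id=1 -> matches Biology
  - enrollment 6 (Dave): course_id=2 -> matches Algebra
  - enrollment 7 (Alice): course_id=NULL, no match -> kept with NULL
  - enrollment 8 (Hank): course_id=2 -> matches Algebra
  - enrollment 9 (Victor): course_id=3 -> matches Algorithms
All 9 rows appear; 1 has NULL course.

SQL:
SELECT a.student, b.title AS course
FROM enrollments a
LEFT JOIN courses b ON a.course_id = b.id

Result:
student | course    
--------+-----------
Tina    | Algorithms
Olivia  | Algorithms
Pete    | Algebra   
Rosa    | Algorithms
George  | Biology   
Dave    | Algebra   
Alice   | NULL      
Hank    | Algebra   
Victor  | Algorithms


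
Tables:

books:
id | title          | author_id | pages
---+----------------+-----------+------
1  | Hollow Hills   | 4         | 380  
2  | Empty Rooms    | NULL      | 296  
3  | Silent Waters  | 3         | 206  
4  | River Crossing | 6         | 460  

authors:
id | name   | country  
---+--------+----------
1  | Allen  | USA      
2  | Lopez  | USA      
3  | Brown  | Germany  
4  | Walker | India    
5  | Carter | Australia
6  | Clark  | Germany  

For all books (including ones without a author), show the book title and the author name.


LEFT JOIN keeps every row from books (the left table); where author_id has no match in authors, the author columns become NULL. Walk through each book:
  - book 1 (Hollow Hills): author_id=4 -> matches Walker
  - book 2 (Empty Rooms): author_id=NULL, no match -> kept with NULL
  - book 3 (Silent Waters): author_id=3 -> matches Brown
  - book 4 (River Crossing): author_id=6 -> matches Clark
All 4 rows appear; 1 has NULL author.

SQL:
SELECT a.title, b.name AS author
FROM books a
LEFT JOIN authors b ON a.author_id = b.id

Result:
title          | author
---------------+-------
Hollow Hills   | Walker
Empty Rooms    | NULL  
Silent Waters  | Brown 
River Crossing | Clark 


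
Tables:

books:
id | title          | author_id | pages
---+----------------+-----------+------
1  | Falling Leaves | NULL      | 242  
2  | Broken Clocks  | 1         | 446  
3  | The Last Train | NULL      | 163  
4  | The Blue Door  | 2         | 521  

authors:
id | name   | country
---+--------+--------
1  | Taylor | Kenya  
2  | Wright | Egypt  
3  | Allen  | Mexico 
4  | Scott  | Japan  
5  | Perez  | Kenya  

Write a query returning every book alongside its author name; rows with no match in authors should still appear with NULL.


LEFT JOIN keeps every row from books (the left table); where author_id has no match in authors, the author columns become NULL. Walk through each book:
  - book 1 (Falling Leaves): author_id=NULL, no match -> kept with NULL
  - book 2 (Broken Clocks): author_id=1 -> matches Taylor
  - book 3 (The Last Train): author_id=NULL, no match -> kept with NULL
  - book 4 (The Blue Door): author_id=2 -> matches Wright
All 4 rows appear; 2 have NULL author.

SQL:
SELECT a.title, b.name AS author
FROM books a
LEFT JOIN authors b ON a.author_id = b.id

Result:
title          | author
---------------+-------
Falling Leaves | NULL  
Broken Clocks  | Taylor
The Last Train | NULL  
The Blue Door  | Wright


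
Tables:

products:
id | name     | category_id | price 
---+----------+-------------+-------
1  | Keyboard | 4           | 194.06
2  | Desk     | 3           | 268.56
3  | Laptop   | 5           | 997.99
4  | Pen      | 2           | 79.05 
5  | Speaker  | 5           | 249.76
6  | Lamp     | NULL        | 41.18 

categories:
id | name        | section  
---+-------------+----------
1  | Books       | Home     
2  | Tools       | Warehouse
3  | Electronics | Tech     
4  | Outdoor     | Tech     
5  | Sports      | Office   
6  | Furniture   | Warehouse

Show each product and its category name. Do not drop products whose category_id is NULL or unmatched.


LEFT JOIN keeps every row from products (the left table); where category_id has no match in categories, the category columns become NULL. Walk through each product:
  - product 1 (Keyboard): category_id=4 -> matches Outdoor
  - product 2 (Desk): category_id=3 -> matches Electronics
  - product 3 (Laptop): category_id=5 -> matches Sports
  - product 4 (Pen): category_id=2 -> matches Tools
  - product 5 (Speaker): category_id=5 -> matches Sports
  - product 6 (Lamp): category_id=NULL, no match -> kept with NULL
All 6 rows appear; 1 has NULL category.

SQL:
SELECT a.name, b.name AS category
FROM products a
LEFT JOIN categories b ON a.category_id = b.id

Result:
name     | category   
---------+------------
Keyboard | Outdoor    
Desk     | Electronics
Laptop   | Sports     
Pen      | Tools      
Speaker  | Sports     
Lamp     | NULL       


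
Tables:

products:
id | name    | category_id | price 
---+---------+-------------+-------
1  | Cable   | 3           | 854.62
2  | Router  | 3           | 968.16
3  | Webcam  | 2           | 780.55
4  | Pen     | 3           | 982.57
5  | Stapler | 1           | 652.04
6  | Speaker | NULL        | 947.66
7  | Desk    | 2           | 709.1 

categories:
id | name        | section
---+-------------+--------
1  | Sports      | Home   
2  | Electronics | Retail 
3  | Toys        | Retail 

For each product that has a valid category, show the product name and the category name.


INNER JOIN keeps only products rows whose category_id matches an id in categories. Walk through each product:
  - product 1 (Cable): category_id=3 -> matches Toys
  - product 2 (Router): category_id=3 -> matches Toys
  - product 3 (Webcam): category_id=2 -> matches Electronics
  - product 4 (Pen): category_id=3 -> matches Toys
  - product 5 (Stapler): category_id=1 -> matches Sports
  - product 6 (Speaker): category_id=NULL, no match -> dropped
  - product 7 (Desk): category_id=2 -> matches Electronics
So 1 of 7 rows is dropped.

SQL:
SELECT a.name, b.name AS category
FROM products a
INNER JOIN categories b ON a.category_id = b.id

Result:
name    | category   
--------+------------
Cable   | Toys       
Router  | Toys       
Webcam  | Electronics
Pen     | Toys       
Stapler | Sports     
Desk    | Electronics


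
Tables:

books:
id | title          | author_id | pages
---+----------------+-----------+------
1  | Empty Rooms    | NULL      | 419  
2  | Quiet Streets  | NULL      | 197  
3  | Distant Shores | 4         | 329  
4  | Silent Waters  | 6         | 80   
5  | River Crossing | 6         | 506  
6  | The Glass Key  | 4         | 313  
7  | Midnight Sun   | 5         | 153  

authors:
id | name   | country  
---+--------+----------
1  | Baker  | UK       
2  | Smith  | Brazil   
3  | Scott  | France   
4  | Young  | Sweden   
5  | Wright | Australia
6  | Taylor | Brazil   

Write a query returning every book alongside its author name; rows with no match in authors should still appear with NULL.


LEFT JOIN keeps every row from books (the left table); where author_id has no match in authors, the author columns become NULL. Walk through each book:
  - book 1 (Empty Rooms): author_id=NULL, no match -> kept with NULL
  - book 2 (Quiet Streets): author_id=NULL, no match -> kept with NULL
  - book 3 (Distant Shores): author_id=4 -> matches Young
  - book 4 (Silent Waters): author_id=6 -> matches Taylor
  - book 5 (River Crossing): author_id=6 -> matches Taylor
  - book 6 (The Glass Key): author_id=4 -> matches Young
  - book 7 (Midnight Sun): author_id=5 -> matches Wright
All 7 rows appear; 2 have NULL author.

SQL:
SELECT a.title, b.name AS author
FROM books a
LEFT JOIN authors b ON a.author_id = b.id

Result:
title          | author
---------------+-------
Empty Rooms    | NULL  
Quiet Streets  | NULL  
Distant Shores | Young 
Silent Waters  | Taylor
River Crossing | Taylor
The Glass Key  | Young 
Midnight Sun   | Wright


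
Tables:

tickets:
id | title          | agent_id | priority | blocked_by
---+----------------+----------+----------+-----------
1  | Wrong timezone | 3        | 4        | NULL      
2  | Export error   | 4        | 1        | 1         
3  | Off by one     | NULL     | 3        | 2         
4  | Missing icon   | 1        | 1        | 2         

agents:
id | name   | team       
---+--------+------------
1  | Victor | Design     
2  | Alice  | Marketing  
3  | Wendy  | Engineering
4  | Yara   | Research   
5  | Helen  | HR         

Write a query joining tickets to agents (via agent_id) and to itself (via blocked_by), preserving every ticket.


Two LEFT JOINs from the same base table tickets: one to agents via agent_id, one to tickets itself via blocked_by. Both are LEFT so every ticket is preserved.
Match against agents:
  - ticket 1 (Wrong timezone): agent_id=3 -> matches Wendy
  - ticket 2 (Export error): agent_id=4 -> matches Yara
  - ticket 3 (Off by one): agent_id=NULL, no match -> kept with NULL
  - ticket 4 (Missing icon): agent_id=1 -> matches Victor
Match against tickets (self):
  - ticket 1 (Wrong timezone): blocked_by=NULL -> NULL
  - ticket 2 (Export error): blocked_by=1 -> Wrong timezone
  - ticket 3 (Off by one): blocked_by=2 -> Export error
  - ticket 4 (Missing icon): blocked_by=2 -> Export error

SQL:
SELECT a.title, b.name AS agent, c.title AS blocked_by
FROM tickets a
LEFT JOIN agents b ON a.agent_id = b.id
LEFT JOIN tickets c ON a.blocked_by = c.id

Result:
title          | agent  | blocked_by    
---------------+--------+---------------
Wrong timezone | Wendy  | NULL          
Export error   | Yara   | Wrong timezone
Off by one     | NULL   | Export error  
Missing icon   | Victor | Export error  


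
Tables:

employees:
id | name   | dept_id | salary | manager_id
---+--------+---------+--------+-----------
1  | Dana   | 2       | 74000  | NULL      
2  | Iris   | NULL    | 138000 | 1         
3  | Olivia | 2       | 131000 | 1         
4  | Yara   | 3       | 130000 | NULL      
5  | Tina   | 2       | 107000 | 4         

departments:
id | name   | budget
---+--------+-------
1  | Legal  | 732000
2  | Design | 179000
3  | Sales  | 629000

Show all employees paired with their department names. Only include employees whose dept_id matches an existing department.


INNER JOIN keeps only employees rows whose dept_id matches an id in departments. Walk through each employee:
  - employee 1 (Dana): dept_id=2 -> matches Design
  - employee 2 (Iris): dept_id=NULL, no match -> dropped
  - employee 3 (Olivia): dept_id=2 -> matches Design
  - employee 4 (Yara): dept_id=3 -> matches Sales
  - employee 5 (Tina): dept_id=2 -> matches Design
So 1 of 5 rows is dropped.

SQL:
SELECT a.name, b.name AS department
FROM employees a
INNER JOIN departments b ON a.dept_id = b.id

Result:
name   | department
-------+-----------
Dana   | Design    
Olivia | Design    
Yara   | Sales     
Tina   | Design    


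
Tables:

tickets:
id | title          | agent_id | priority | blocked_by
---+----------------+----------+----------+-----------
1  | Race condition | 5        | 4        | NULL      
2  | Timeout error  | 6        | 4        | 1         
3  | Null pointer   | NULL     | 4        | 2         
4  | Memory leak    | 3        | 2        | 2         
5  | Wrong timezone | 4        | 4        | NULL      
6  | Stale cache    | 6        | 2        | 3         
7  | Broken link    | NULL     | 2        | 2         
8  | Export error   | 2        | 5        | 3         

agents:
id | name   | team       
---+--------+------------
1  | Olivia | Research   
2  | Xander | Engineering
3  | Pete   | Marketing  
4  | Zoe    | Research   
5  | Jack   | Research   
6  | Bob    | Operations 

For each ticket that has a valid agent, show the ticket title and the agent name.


INNER JOIN keeps only tickets rows whose agent_id matches an id in agents. Walk through each ticket:
  - ticket 1 (Race condition): agent_id=5 -> matches Jack
  - ticket 2 (Timeout error): agent_id=6 -> matches Bob
  - ticket 3 (Null pointer): agent_id=NULL, no match -> dropped
  - ticket 4 (Memory leak): agent_id=3 -> matches Pete
  - ticket 5 (Wrong timezone): agent_id=4 -> matches Zoe
  - ticket 6 (Stale cache): agent_id=6 -> matches Bob
  - ticket 7 (Broken link): agent_id=NULL, no match -> dropped
  - ticket 8 (Export error): agent_id=2 -> matches Xander
So 2 of 8 rows are dropped.

SQL:
SELECT a.title, b.name AS agent
FROM tickets a
INNER JOIN agents b ON a.agent_id = b.id

Result:
title          | agent 
---------------+-------
Race condition | Jack  
Timeout error  | Bob   
Memory leak    | Pete  
Wrong timezone | Zoe   
Stale cache    | Bob   
Export error   | Xander


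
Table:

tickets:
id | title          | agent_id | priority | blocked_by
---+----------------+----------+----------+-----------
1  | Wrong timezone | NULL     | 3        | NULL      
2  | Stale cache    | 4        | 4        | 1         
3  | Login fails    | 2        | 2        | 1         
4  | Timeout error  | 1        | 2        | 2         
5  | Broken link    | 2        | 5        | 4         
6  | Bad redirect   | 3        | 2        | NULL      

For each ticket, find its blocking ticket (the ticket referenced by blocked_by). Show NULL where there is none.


This is a self-join: tickets is joined to a second copy of itself, matching each row's blocked_by to another row's id. Use LEFT JOIN so rows with blocked_by=NULL are kept.
  - ticket 1 (Wrong timezone): blocked_by=NULL -> NULL
  - ticket 2 (Stale cache): blocked_by=1 -> Wrong timezone
  - ticket 3 (Login fails): blocked_by=1 -> Wrong timezone
  - ticket 4 (Timeout error): blocked_by=2 -> Stale cache
  - ticket 5 (Broken link): blocked_by=4 -> Timeout error
  - ticket 6 (Bad redirect): blocked_by=NULL -> NULL

SQL:
SELECT a.title AS item, b.title AS blocked_by
FROM tickets a
LEFT JOIN tickets b ON a.blocked_by = b.id

Result:
item           | blocked_by    
---------------+---------------
Wrong timezone | NULL          
Stale cache    | Wrong timezone
Login fails    | Wrong timezone
Timeout error  | Stale cache   
Broken link    | Timeout error 
Bad redirect   | NULL          


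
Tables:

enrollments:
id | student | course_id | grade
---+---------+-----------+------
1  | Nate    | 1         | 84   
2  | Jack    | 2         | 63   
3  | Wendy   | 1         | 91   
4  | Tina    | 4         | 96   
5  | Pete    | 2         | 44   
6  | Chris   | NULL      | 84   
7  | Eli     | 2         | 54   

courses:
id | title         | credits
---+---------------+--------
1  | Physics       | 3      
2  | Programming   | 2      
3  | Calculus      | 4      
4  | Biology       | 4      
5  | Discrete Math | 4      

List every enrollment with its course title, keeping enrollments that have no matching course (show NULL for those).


LEFT JOIN keeps every row from enrollments (the left table); where course_id has no match in courses, the course columns become NULL. Walk through each enrollment:
  - enrollment 1 (Nate): course_id=1 -> matches Physics
  - enrollment 2 (Jack): course_id=2 -> matches Programming
  - enrollment 3 (Wendy): course_id=1 -> matches Physics
  - enrollment 4 (Tina): course_id=4 -> matches Biology
  - enrollment 5 (Pete): course_id=2 -> matches Programming
  - enrollment 6 (Chris): course_id=NULL, no match -> kept with NULL
  - enrollment 7 (Eli): course_id=2 -> matches Programming
All 7 rows appear; 1 has NULL course.

SQL:
SELECT a.student, b.title AS course
FROM enrollments a
LEFT JOIN courses b ON a.course_id = b.id

Result:
student | course     
--------+------------
Nate    | Physics    
Jack    | Programming
Wendy   | Physics    
Tina    | Biology    
Pete    | Programming
Chris   | NULL       
Eli     | Programming


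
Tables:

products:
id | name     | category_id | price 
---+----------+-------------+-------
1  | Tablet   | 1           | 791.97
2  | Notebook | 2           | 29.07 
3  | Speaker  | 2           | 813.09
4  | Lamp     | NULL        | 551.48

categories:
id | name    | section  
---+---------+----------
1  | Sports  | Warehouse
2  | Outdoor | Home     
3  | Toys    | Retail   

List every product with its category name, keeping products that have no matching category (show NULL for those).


LEFT JOIN keeps every row from products (the left table); where category_id has no match in categories, the category columns become NULL. Walk through each product:
  - product 1 (Tablet): category_id=1 -> matches Sports
  - product 2 (Notebook): category_id=2 -> matches Outdoor
  - product 3 (Speaker): category_id=2 -> matches Outdoor
  - product 4 (Lamp): category_id=NULL, no match -> kept with NULL
All 4 rows appear; 1 has NULL category.

SQL:
SELECT a.name, b.name AS category
FROM products a
LEFT JOIN categories b ON a.category_id = b.id

Result:
name     | category
---------+---------
Tablet   | Sports  
Notebook | Outdoor 
Speaker  | Outdoor 
Lamp     | NULL    


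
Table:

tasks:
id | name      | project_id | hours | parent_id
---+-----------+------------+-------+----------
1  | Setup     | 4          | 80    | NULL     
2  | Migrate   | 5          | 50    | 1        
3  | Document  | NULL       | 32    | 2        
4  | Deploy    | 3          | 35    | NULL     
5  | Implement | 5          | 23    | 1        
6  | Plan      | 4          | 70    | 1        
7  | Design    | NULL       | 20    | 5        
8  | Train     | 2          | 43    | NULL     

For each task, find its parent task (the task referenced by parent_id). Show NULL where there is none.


This is a self-join: tasks is joined to a second copy of itself, matching each row's parent_id to another row's id. Use LEFT JOIN so rows with parent_id=NULL are kept.
  - task 1 (Setup): parent_id=NULL -> NULL
  - task 2 (Migrate): parent_id=1 -> Setup
  - task 3 (Document): parent_id=2 -> Migrate
  - task 4 (Deploy): parent_id=NULL -> NULL
  - task 5 (Implement): parent_id=1 -> Setup
  - task 6 (Plan): parent_id=1 -> Setup
  - task 7 (Design): parent_id=5 -> Implement
  - task 8 (Train): parent_id=NULL -> NULL

SQL:
SELECT a.name AS item, b.name AS parent
FROM tasks a
LEFT JOIN tasks b ON a.parent_id = b.id

Result:
item      | parent   
----------+----------
Setup     | NULL     
Migrate   | Setup    
Document  | Migrate  
Deploy    | NULL     
Implement | Setup    
Plan      | Setup    
Design    | Implement
Train     | NULL     


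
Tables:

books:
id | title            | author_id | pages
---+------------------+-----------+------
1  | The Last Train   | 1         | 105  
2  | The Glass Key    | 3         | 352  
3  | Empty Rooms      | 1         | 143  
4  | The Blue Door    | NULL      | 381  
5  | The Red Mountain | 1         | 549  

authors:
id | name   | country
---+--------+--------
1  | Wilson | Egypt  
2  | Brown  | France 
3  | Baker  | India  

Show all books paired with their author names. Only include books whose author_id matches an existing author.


INNER JOIN keeps only books rows whose author_id matches an id in authors. Walk through each book:
  - book 1 (The Last Train): author_id=1 -> matches Wilson
  - book 2 (The Glass Key): author_id=3 -> matches Baker
  - book 3 (Empty Rooms): author_id=1 -> matches Wilson
  - book 4 (The Blue Door): author_id=NULL, no match -> dropped
  - book 5 (The Red Mountain): author_id=1 -> matches Wilson
So 1 of 5 rows is dropped.

SQL:
SELECT a.title, b.name AS author
FROM books a
INNER JOIN authors b ON a.author_id = b.id

Result:
title            | author
-----------------+-------
The Last Train   | Wilson
The Glass Key    | Baker 
Empty Rooms      | Wilson
The Red Mountain | Wilson


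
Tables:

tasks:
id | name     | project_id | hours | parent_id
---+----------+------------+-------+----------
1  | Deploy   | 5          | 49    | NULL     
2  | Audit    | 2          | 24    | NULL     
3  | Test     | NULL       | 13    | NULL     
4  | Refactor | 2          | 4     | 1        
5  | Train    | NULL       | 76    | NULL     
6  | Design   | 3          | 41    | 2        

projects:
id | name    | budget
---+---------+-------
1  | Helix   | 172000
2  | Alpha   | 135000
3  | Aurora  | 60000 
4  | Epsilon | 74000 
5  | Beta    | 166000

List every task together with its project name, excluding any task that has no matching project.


INNER JOIN keeps only tasks rows whose project_id matches an id in projects. Walk through each task:
  - task 1 (Deploy): project_id=5 -> matches Beta
  - task 2 (Audit): project_id=2 -> matches Alpha
  - task 3 (Test): project_id=NULL, no match -> dropped
  - task 4 (Refactor): project_id=2 -> matches Alpha
  - task 5 (Train): project_id=NULL, no match -> dropped
  - task 6 (Design): project_id=3 -> matches Aurora
So 2 of 6 rows are dropped.

SQL:
SELECT a.name, b.name AS project
FROM tasks a
INNER JOIN projects b ON a.project_id = b.id

Result:
name     | project
---------+--------
Deploy   | Beta   
Audit    | Alpha  
Refactor | Alpha  
Design   | Aurora 
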